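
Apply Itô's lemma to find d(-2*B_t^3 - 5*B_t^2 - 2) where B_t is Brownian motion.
d(-2*B_t^3 - 5*B_t^2 - 2) = (-6*B_t - 5) dt + (2*B_t*(-3*B_t - 5)) dB_t

Itô's formula for f(B_t) gives d f(B_t) = f'(B_t) dB_t + (1/2) f''(B_t) dt. Compute derivatives of f(x) = -2*x^3 - 5*x^2 - 2:
  f'(x)  = 2*x*(-3*x - 5)
  f''(x) = -12*x - 10
Substitute x = B_t and multiply the f'' term by 1/2:
  drift     = (1/2) * (-12*x - 10) evaluated at B_t = -6*B_t - 5
  diffusion = (2*x*(-3*x - 5)) evaluated at B_t = 2*B_t*(-3*B_t - 5)
Therefore d(-2*B_t^3 - 5*B_t^2 - 2) = (-6*B_t - 5) dt + (2*B_t*(-3*B_t - 5)) dB_t.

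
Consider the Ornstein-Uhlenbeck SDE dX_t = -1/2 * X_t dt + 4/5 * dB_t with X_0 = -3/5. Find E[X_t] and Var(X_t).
E[X_t] = -3*exp(-t/2)/5; Var(X_t) = 16/25 - 16*exp(-t)/25

The OU SDE dX = -theta X dt + sigma dB admits the integrating factor exp(theta t): d(exp(theta t) X_t) = sigma exp(theta t) dB_t. Integrating from 0 to t:
  X_t = x_0 * exp(-theta t) + sigma * int_0^t exp(-theta (t-s)) dB_s.
The Itô integral has mean 0 and (by the Itô isometry) variance sigma^2 * int_0^t exp(-2 theta (t - s)) ds = sigma^2 * (1 - exp(-2 theta t)) / (2 theta).
With theta = 1/2, sigma = 4/5, x_0 = -3/5:
  E[X_t] = -3/5 * exp(-1/2 t) = -3*exp(-t/2)/5
  Var(X_t) = (4/5)^2 * (1 - exp(-2*1/2 t)) / (2 * 1/2) = 16/25 - 16*exp(-t)/25.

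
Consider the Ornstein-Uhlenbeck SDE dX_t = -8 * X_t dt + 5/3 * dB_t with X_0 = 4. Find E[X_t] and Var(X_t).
E[X_t] = 4*exp(-8*t); Var(X_t) = 25/144 - 25*exp(-16*t)/144

The OU SDE dX = -theta X dt + sigma dB admits the integrating factor exp(theta t): d(exp(theta t) X_t) = sigma exp(theta t) dB_t. Integrating from 0 to t:
  X_t = x_0 * exp(-theta t) + sigma * int_0^t exp(-theta (t-s)) dB_s.
The Itô integral has mean 0 and (by the Itô isometry) variance sigma^2 * int_0^t exp(-2 theta (t - s)) ds = sigma^2 * (1 - exp(-2 theta t)) / (2 theta).
With theta = 8, sigma = 5/3, x_0 = 4:
  E[X_t] = 4 * exp(-8 t) = 4*exp(-8*t)
  Var(X_t) = (5/3)^2 * (1 - exp(-2*8 t)) / (2 * 8) = 25/144 - 25*exp(-16*t)/144.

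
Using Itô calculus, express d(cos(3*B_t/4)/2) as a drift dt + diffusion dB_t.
d(cos(3*B_t/4)/2) = (-9*cos(3*B_t/4)/64) dt + (-3*sin(3*B_t/4)/8) dB_t

Itô's formula for f(B_t) gives d f(B_t) = f'(B_t) dB_t + (1/2) f''(B_t) dt. Compute derivatives of f(x) = cos(3*x/4)/2:
  f'(x)  = -3*sin(3*x/4)/8
  f''(x) = -9*cos(3*x/4)/32
Substitute x = B_t and multiply the f'' term by 1/2:
  drift     = (1/2) * (-9*cos(3*x/4)/32) evaluated at B_t = -9*cos(3*B_t/4)/64
  diffusion = (-3*sin(3*x/4)/8) evaluated at B_t = -3*sin(3*B_t/4)/8
Therefore d(cos(3*B_t/4)/2) = (-9*cos(3*B_t/4)/64) dt + (-3*sin(3*B_t/4)/8) dB_t.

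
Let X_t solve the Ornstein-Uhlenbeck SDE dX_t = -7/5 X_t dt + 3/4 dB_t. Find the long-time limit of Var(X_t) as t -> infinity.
lim Var(X_t) = 45/224

The OU SDE dX = -theta X dt + sigma dB admits the integrating factor exp(theta t): d(exp(theta t) X_t) = sigma exp(theta t) dB_t. Integrating from 0 to t gives X_t = x_0 * exp(-theta t) + sigma * int_0^t exp(-theta (t-s)) dB_s for any initial x_0. The Itô integral has variance (by the Itô isometry) sigma^2 * int_0^t exp(-2 theta (t - s)) ds = sigma^2 * (1 - exp(-2 theta t)) / (2 theta), independent of x_0.
With theta = 7/5, sigma = 3/4:
  Var(X_t) = (3/4)^2 * (1 - exp(-2*7/5 t)) / (2 * 7/5) = 45/224 - 45*exp(-14*t/5)/224.
As t -> infinity, exp(-2*7/5 t) -> 0, so the stationary variance is sigma^2 / (2 theta) = 45/224.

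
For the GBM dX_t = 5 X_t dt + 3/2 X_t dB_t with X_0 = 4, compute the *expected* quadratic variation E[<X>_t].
E[<X>_t] = 144*exp(49*t/4)/49 - 144/49

<X>_t = int_0^t ((3/2) * X_s)^2 ds. Taking expectation inside the integral: E[<X>_t] = (3/2)^2 * int_0^t E[X_s^2] ds. For GBM, E[X_s^2] = x_0^2 * exp((2 mu + sigma^2) s). Integrating:
  E[<X>_t] = (3/2)^2 * 4^2 * (exp((2*5 + (3/2)^2) t) - 1) / (2*5 + (3/2)^2)
           = (3/2)^2 * 4^2 * (exp((49/4) t) - 1) / (49/4) = 144*exp(49*t/4)/49 - 144/49.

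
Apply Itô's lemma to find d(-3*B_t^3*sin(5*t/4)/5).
d(-3*B_t^3*sin(5*t/4)/5) = (-3*B_t*(5*B_t^2*cos(5*t/4) + 12*sin(5*t/4))/20) dt + (-9*B_t^2*sin(5*t/4)/5) dB_t

Itô's formula for f(t, x): d f(t, B_t) = (f_t + (1/2) f_xx) dt + f_x dB_t. Compute partials of f(t, x) = -3*x^3*sin(5*t/4)/5:
  f_t(t,x)  = -3*x^3*cos(5*t/4)/4
  f_x(t,x)  = -9*x^2*sin(5*t/4)/5
  f_xx(t,x) = -18*x*sin(5*t/4)/5
Assemble drift = f_t + (1/2) f_xx = -3*x*(5*x^2*cos(5*t/4) + 12*sin(5*t/4))/20 and diffusion = f_x = -9*x^2*sin(5*t/4)/5. Substituting x = B_t:
  d(-3*B_t^3*sin(5*t/4)/5) = (-3*B_t*(5*B_t^2*cos(5*t/4) + 12*sin(5*t/4))/20) dt + (-9*B_t^2*sin(5*t/4)/5) dB_t.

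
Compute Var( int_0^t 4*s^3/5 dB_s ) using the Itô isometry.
Var = 16*t^7/175

The Itô integral of a deterministic integrand f(s) has mean 0 because each increment f(s) * (B_{s+ds} - B_s) has mean 0. By the Itô isometry:
  Var( int_0^t f(s) dB_s ) = E[ (int_0^t f(s) dB_s)^2 ] = int_0^t f(s)^2 ds.
Here f(s) = 4*s^3/5, so f(s)^2 = 16*s^6/25. Integrate:
  int_0^t (16*s^6/25) ds = 16*t^7/175.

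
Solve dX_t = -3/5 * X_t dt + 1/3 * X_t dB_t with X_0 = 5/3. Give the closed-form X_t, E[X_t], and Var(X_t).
X_t = 5/3 * exp((-59/90) t + (1/3) B_t); E[X_t] = 5*exp(-3*t/5)/3; Var(X_t) = (25*exp(t/9) - 25)*exp(-6*t/5)/9

For GBM dX = mu X dt + sigma X dB with X_0 = x_0, apply Itô to Y = log X: dY = (mu - sigma^2/2) dt + sigma dB, so Y_t = log(x_0) + (mu - sigma^2/2) t + sigma B_t and hence X_t = x_0 * exp((mu - sigma^2/2) t + sigma B_t).
With mu = -3/5, sigma = 1/3, x_0 = 5/3, this gives:
  X_t = 5/3 * exp((-59/90) * t + (1/3) * B_t).
Since sigma*B_t ~ Normal(0, sigma^2 t), E[exp(sigma*B_t)] = exp(sigma^2 t / 2); so E[X_t] = x_0 * exp((mu - sigma^2/2) t) * exp(sigma^2 t / 2) = x_0 * exp(mu t) = 5*exp(-3*t/5)/3.
Var(X_t) = E[X_t^2] - (E[X_t])^2 = x_0^2 * exp(2 mu t) * (exp(sigma^2 t) - 1) = (25*exp(t/9) - 25)*exp(-6*t/5)/9.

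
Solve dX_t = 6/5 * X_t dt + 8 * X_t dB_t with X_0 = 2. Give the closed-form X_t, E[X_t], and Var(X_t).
X_t = 2 * exp((-154/5) t + (8) B_t); E[X_t] = 2*exp(6*t/5); Var(X_t) = 4*(exp(64*t) - 1)*exp(12*t/5)

For GBM dX = mu X dt + sigma X dB with X_0 = x_0, apply Itô to Y = log X: dY = (mu - sigma^2/2) dt + sigma dB, so Y_t = log(x_0) + (mu - sigma^2/2) t + sigma B_t and hence X_t = x_0 * exp((mu - sigma^2/2) t + sigma B_t).
With mu = 6/5, sigma = 8, x_0 = 2, this gives:
  X_t = 2 * exp((-154/5) * t + (8) * B_t).
Since sigma*B_t ~ Normal(0, sigma^2 t), E[exp(sigma*B_t)] = exp(sigma^2 t / 2); so E[X_t] = x_0 * exp((mu - sigma^2/2) t) * exp(sigma^2 t / 2) = x_0 * exp(mu t) = 2*exp(6*t/5).
Var(X_t) = E[X_t^2] - (E[X_t])^2 = x_0^2 * exp(2 mu t) * (exp(sigma^2 t) - 1) = 4*(exp(64*t) - 1)*exp(12*t/5).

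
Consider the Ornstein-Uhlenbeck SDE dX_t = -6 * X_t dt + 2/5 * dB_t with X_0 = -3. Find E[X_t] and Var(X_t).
E[X_t] = -3*exp(-6*t); Var(X_t) = 1/75 - exp(-12*t)/75

The OU SDE dX = -theta X dt + sigma dB admits the integrating factor exp(theta t): d(exp(theta t) X_t) = sigma exp(theta t) dB_t. Integrating from 0 to t:
  X_t = x_0 * exp(-theta t) + sigma * int_0^t exp(-theta (t-s)) dB_s.
The Itô integral has mean 0 and (by the Itô isometry) variance sigma^2 * int_0^t exp(-2 theta (t - s)) ds = sigma^2 * (1 - exp(-2 theta t)) / (2 theta).
With theta = 6, sigma = 2/5, x_0 = -3:
  E[X_t] = -3 * exp(-6 t) = -3*exp(-6*t)
  Var(X_t) = (2/5)^2 * (1 - exp(-2*6 t)) / (2 * 6) = 1/75 - exp(-12*t)/75.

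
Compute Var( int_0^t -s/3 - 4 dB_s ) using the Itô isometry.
Var = t*(t^2 + 36*t + 432)/27

The Itô integral of a deterministic integrand f(s) has mean 0 because each increment f(s) * (B_{s+ds} - B_s) has mean 0. By the Itô isometry:
  Var( int_0^t f(s) dB_s ) = E[ (int_0^t f(s) dB_s)^2 ] = int_0^t f(s)^2 ds.
Here f(s) = -s/3 - 4, so f(s)^2 = (s + 12)^2/9. Integrate:
  int_0^t ((s + 12)^2/9) ds = t*(t^2 + 36*t + 432)/27.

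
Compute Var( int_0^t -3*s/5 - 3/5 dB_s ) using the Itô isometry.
Var = 3*t*(t^2 + 3*t + 3)/25

The Itô integral of a deterministic integrand f(s) has mean 0 because each increment f(s) * (B_{s+ds} - B_s) has mean 0. By the Itô isometry:
  Var( int_0^t f(s) dB_s ) = E[ (int_0^t f(s) dB_s)^2 ] = int_0^t f(s)^2 ds.
Here f(s) = -3*s/5 - 3/5, so f(s)^2 = 9*(s + 1)^2/25. Integrate:
  int_0^t (9*(s + 1)^2/25) ds = 3*t*(t^2 + 3*t + 3)/25.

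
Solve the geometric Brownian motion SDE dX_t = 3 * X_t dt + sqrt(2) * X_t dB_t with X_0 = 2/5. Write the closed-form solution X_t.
X_t = 2/5 * exp((2) * t + (sqrt(2)) * B_t)

For GBM dX = mu X dt + sigma X dB with X_0 = x_0, apply Itô to Y = log X: dY = (mu - sigma^2/2) dt + sigma dB, so Y_t = log(x_0) + (mu - sigma^2/2) t + sigma B_t and hence X_t = x_0 * exp((mu - sigma^2/2) t + sigma B_t).
With mu = 3, sigma = sqrt(2), x_0 = 2/5, this gives:
  X_t = 2/5 * exp((2) * t + (sqrt(2)) * B_t).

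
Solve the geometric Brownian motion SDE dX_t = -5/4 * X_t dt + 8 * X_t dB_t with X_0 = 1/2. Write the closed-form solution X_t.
X_t = 1/2 * exp((-133/4) * t + (8) * B_t)

For GBM dX = mu X dt + sigma X dB with X_0 = x_0, apply Itô to Y = log X: dY = (mu - sigma^2/2) dt + sigma dB, so Y_t = log(x_0) + (mu - sigma^2/2) t + sigma B_t and hence X_t = x_0 * exp((mu - sigma^2/2) t + sigma B_t).
With mu = -5/4, sigma = 8, x_0 = 1/2, this gives:
  X_t = 1/2 * exp((-133/4) * t + (8) * B_t).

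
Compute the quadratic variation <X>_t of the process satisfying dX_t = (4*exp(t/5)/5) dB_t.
<X>_t = 8*exp(2*t/5)/5 - 8/5

For an Itô process dX_t = a(t) dt + b(t) dB_t, the quadratic variation is <X>_t = int_0^t b(s)^2 ds (the drift term does not contribute). Here b(s) = 4*exp(s/5)/5, so
  b(s)^2 = 16*exp(2*s/5)/25.
Integrating from 0 to t:
  <X>_t = int_0^t (16*exp(2*s/5)/25) ds = 8*exp(2*t/5)/5 - 8/5.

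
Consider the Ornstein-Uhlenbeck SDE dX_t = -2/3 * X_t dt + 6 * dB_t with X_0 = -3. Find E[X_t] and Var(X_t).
E[X_t] = -3*exp(-2*t/3); Var(X_t) = 27 - 27*exp(-4*t/3)

The OU SDE dX = -theta X dt + sigma dB admits the integrating factor exp(theta t): d(exp(theta t) X_t) = sigma exp(theta t) dB_t. Integrating from 0 to t:
  X_t = x_0 * exp(-theta t) + sigma * int_0^t exp(-theta (t-s)) dB_s.
The Itô integral has mean 0 and (by the Itô isometry) variance sigma^2 * int_0^t exp(-2 theta (t - s)) ds = sigma^2 * (1 - exp(-2 theta t)) / (2 theta).
With theta = 2/3, sigma = 6, x_0 = -3:
  E[X_t] = -3 * exp(-2/3 t) = -3*exp(-2*t/3)
  Var(X_t) = (6)^2 * (1 - exp(-2*2/3 t)) / (2 * 2/3) = 27 - 27*exp(-4*t/3).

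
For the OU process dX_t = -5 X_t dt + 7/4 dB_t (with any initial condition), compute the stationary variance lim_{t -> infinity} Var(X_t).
lim Var(X_t) = 49/160

The OU SDE dX = -theta X dt + sigma dB admits the integrating factor exp(theta t): d(exp(theta t) X_t) = sigma exp(theta t) dB_t. Integrating from 0 to t gives X_t = x_0 * exp(-theta t) + sigma * int_0^t exp(-theta (t-s)) dB_s for any initial x_0. The Itô integral has variance (by the Itô isometry) sigma^2 * int_0^t exp(-2 theta (t - s)) ds = sigma^2 * (1 - exp(-2 theta t)) / (2 theta), independent of x_0.
With theta = 5, sigma = 7/4:
  Var(X_t) = (7/4)^2 * (1 - exp(-2*5 t)) / (2 * 5) = 49/160 - 49*exp(-10*t)/160.
As t -> infinity, exp(-2*5 t) -> 0, so the stationary variance is sigma^2 / (2 theta) = 49/160.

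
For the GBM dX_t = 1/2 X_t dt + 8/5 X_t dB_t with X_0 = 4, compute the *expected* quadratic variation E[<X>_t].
E[<X>_t] = 1024*exp(89*t/25)/89 - 1024/89

<X>_t = int_0^t ((8/5) * X_s)^2 ds. Taking expectation inside the integral: E[<X>_t] = (8/5)^2 * int_0^t E[X_s^2] ds. For GBM, E[X_s^2] = x_0^2 * exp((2 mu + sigma^2) s). Integrating:
  E[<X>_t] = (8/5)^2 * 4^2 * (exp((2*(1/2) + (8/5)^2) t) - 1) / (2*(1/2) + (8/5)^2)
           = (8/5)^2 * 4^2 * (exp((89/25) t) - 1) / (89/25) = 1024*exp(89*t/25)/89 - 1024/89.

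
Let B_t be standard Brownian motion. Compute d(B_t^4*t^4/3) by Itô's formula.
d(B_t^4*t^4/3) = (B_t^2*t^3*(4*B_t^2/3 + 2*t)) dt + (4*B_t^3*t^4/3) dB_t

Itô's formula for f(t, x): d f(t, B_t) = (f_t + (1/2) f_xx) dt + f_x dB_t. Compute partials of f(t, x) = t^4*x^4/3:
  f_t(t,x)  = 4*t^3*x^4/3
  f_x(t,x)  = 4*t^4*x^3/3
  f_xx(t,x) = 4*t^4*x^2
Assemble drift = f_t + (1/2) f_xx = t^3*x^2*(2*t + 4*x^2/3) and diffusion = f_x = 4*t^4*x^3/3. Substituting x = B_t:
  d(B_t^4*t^4/3) = (B_t^2*t^3*(4*B_t^2/3 + 2*t)) dt + (4*B_t^3*t^4/3) dB_t.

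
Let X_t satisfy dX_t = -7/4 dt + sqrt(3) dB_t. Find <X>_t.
<X>_t = 3*t

For an Itô process dX_t = a(t) dt + b(t) dB_t, the quadratic variation is <X>_t = int_0^t b(s)^2 ds (the drift term does not contribute). Here b(s) = sqrt(3), so
  b(s)^2 = 3.
Integrating from 0 to t:
  <X>_t = int_0^t (3) ds = 3*t.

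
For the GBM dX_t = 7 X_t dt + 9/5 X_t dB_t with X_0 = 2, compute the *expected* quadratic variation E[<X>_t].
E[<X>_t] = 324*exp(431*t/25)/431 - 324/431

<X>_t = int_0^t ((9/5) * X_s)^2 ds. Taking expectation inside the integral: E[<X>_t] = (9/5)^2 * int_0^t E[X_s^2] ds. For GBM, E[X_s^2] = x_0^2 * exp((2 mu + sigma^2) s). Integrating:
  E[<X>_t] = (9/5)^2 * 2^2 * (exp((2*7 + (9/5)^2) t) - 1) / (2*7 + (9/5)^2)
           = (9/5)^2 * 2^2 * (exp((431/25) t) - 1) / (431/25) = 324*exp(431*t/25)/431 - 324/431.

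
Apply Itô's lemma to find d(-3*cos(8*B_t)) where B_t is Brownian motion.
d(-3*cos(8*B_t)) = (96*cos(8*B_t)) dt + (24*sin(8*B_t)) dB_t

Itô's formula for f(B_t) gives d f(B_t) = f'(B_t) dB_t + (1/2) f''(B_t) dt. Compute derivatives of f(x) = -3*cos(8*x):
  f'(x)  = 24*sin(8*x)
  f''(x) = 192*cos(8*x)
Substitute x = B_t and multiply the f'' term by 1/2:
  drift     = (1/2) * (192*cos(8*x)) evaluated at B_t = 96*cos(8*B_t)
  diffusion = (24*sin(8*x)) evaluated at B_t = 24*sin(8*B_t)
Therefore d(-3*cos(8*B_t)) = (96*cos(8*B_t)) dt + (24*sin(8*B_t)) dB_t.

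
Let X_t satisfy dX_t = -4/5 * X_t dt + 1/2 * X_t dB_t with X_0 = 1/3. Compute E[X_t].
E[X_t] = exp(-4*t/5)/3

For GBM dX = mu X dt + sigma X dB with X_0 = x_0, apply Itô to Y = log X: dY = (mu - sigma^2/2) dt + sigma dB, so Y_t = log(x_0) + (mu - sigma^2/2) t + sigma B_t and hence X_t = x_0 * exp((mu - sigma^2/2) t + sigma B_t).
With mu = -4/5, sigma = 1/2, x_0 = 1/3, this gives:
  X_t = 1/3 * exp((-37/40) * t + (1/2) * B_t).
Since sigma*B_t ~ Normal(0, sigma^2 t), E[exp(sigma*B_t)] = exp(sigma^2 t / 2); so E[X_t] = x_0 * exp((mu - sigma^2/2) t) * exp(sigma^2 t / 2) = x_0 * exp(mu t) = exp(-4*t/5)/3.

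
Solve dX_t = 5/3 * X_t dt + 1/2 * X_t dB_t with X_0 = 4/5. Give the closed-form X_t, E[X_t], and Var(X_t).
X_t = 4/5 * exp((37/24) t + (1/2) B_t); E[X_t] = 4*exp(5*t/3)/5; Var(X_t) = 16*(exp(t/4) - 1)*exp(10*t/3)/25

For GBM dX = mu X dt + sigma X dB with X_0 = x_0, apply Itô to Y = log X: dY = (mu - sigma^2/2) dt + sigma dB, so Y_t = log(x_0) + (mu - sigma^2/2) t + sigma B_t and hence X_t = x_0 * exp((mu - sigma^2/2) t + sigma B_t).
With mu = 5/3, sigma = 1/2, x_0 = 4/5, this gives:
  X_t = 4/5 * exp((37/24) * t + (1/2) * B_t).
Since sigma*B_t ~ Normal(0, sigma^2 t), E[exp(sigma*B_t)] = exp(sigma^2 t / 2); so E[X_t] = x_0 * exp((mu - sigma^2/2) t) * exp(sigma^2 t / 2) = x_0 * exp(mu t) = 4*exp(5*t/3)/5.
Var(X_t) = E[X_t^2] - (E[X_t])^2 = x_0^2 * exp(2 mu t) * (exp(sigma^2 t) - 1) = 16*(exp(t/4) - 1)*exp(10*t/3)/25.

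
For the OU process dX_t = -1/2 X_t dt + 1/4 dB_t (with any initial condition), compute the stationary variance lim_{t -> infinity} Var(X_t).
lim Var(X_t) = 1/16

The OU SDE dX = -theta X dt + sigma dB admits the integrating factor exp(theta t): d(exp(theta t) X_t) = sigma exp(theta t) dB_t. Integrating from 0 to t gives X_t = x_0 * exp(-theta t) + sigma * int_0^t exp(-theta (t-s)) dB_s for any initial x_0. The Itô integral has variance (by the Itô isometry) sigma^2 * int_0^t exp(-2 theta (t - s)) ds = sigma^2 * (1 - exp(-2 theta t)) / (2 theta), independent of x_0.
With theta = 1/2, sigma = 1/4:
  Var(X_t) = (1/4)^2 * (1 - exp(-2*1/2 t)) / (2 * 1/2) = (exp(t) - 1)*exp(-t)/16.
As t -> infinity, exp(-2*1/2 t) -> 0, so the stationary variance is sigma^2 / (2 theta) = 1/16.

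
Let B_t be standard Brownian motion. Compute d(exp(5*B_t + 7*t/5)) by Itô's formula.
d(exp(5*B_t + 7*t/5)) = (139*exp(5*B_t + 7*t/5)/10) dt + (5*exp(5*B_t + 7*t/5)) dB_t

Itô's formula for f(t, x): d f(t, B_t) = (f_t + (1/2) f_xx) dt + f_x dB_t. Compute partials of f(t, x) = exp(7*t/5 + 5*x):
  f_t(t,x)  = 7*exp(7*t/5 + 5*x)/5
  f_x(t,x)  = 5*exp(7*t/5 + 5*x)
  f_xx(t,x) = 25*exp(7*t/5 + 5*x)
Assemble drift = f_t + (1/2) f_xx = 139*exp(7*t/5 + 5*x)/10 and diffusion = f_x = 5*exp(7*t/5 + 5*x). Substituting x = B_t:
  d(exp(5*B_t + 7*t/5)) = (139*exp(5*B_t + 7*t/5)/10) dt + (5*exp(5*B_t + 7*t/5)) dB_t.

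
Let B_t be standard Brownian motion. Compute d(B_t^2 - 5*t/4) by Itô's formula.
d(B_t^2 - 5*t/4) = (-1/4) dt + (2*B_t) dB_t

Itô's formula for f(t, x): d f(t, B_t) = (f_t + (1/2) f_xx) dt + f_x dB_t. Compute partials of f(t, x) = -5*t/4 + x^2:
  f_t(t,x)  = -5/4
  f_x(t,x)  = 2*x
  f_xx(t,x) = 2
Assemble drift = f_t + (1/2) f_xx = -1/4 and diffusion = f_x = 2*x. Substituting x = B_t:
  d(B_t^2 - 5*t/4) = (-1/4) dt + (2*B_t) dB_t.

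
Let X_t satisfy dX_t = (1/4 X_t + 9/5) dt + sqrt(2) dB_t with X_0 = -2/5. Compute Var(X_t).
Var(X_t) = 4*exp(t/2) - 4

The variance V(t) = Var(X_t) satisfies V'(t) = 2 a V(t) + c^2 with V(0) = 0 (drift coefficient is linear in X, diffusion is constant). With a = 1/4, c = sqrt(2), the solution is
  V(t) = (c^2 / (2 a)) * (exp(2 a t) - 1)
       = (sqrt(2)^2 / (2*(1/4))) * (exp((1/2) t) - 1)
       = 4*exp(t/2) - 4.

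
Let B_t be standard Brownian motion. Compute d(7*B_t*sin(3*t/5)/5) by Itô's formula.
d(7*B_t*sin(3*t/5)/5) = (21*B_t*cos(3*t/5)/25) dt + (7*sin(3*t/5)/5) dB_t

Itô's formula for f(t, x): d f(t, B_t) = (f_t + (1/2) f_xx) dt + f_x dB_t. Compute partials of f(t, x) = 7*x*sin(3*t/5)/5:
  f_t(t,x)  = 21*x*cos(3*t/5)/25
  f_x(t,x)  = 7*sin(3*t/5)/5
  f_xx(t,x) = 0
Assemble drift = f_t + (1/2) f_xx = 21*x*cos(3*t/5)/25 and diffusion = f_x = 7*sin(3*t/5)/5. Substituting x = B_t:
  d(7*B_t*sin(3*t/5)/5) = (21*B_t*cos(3*t/5)/25) dt + (7*sin(3*t/5)/5) dB_t.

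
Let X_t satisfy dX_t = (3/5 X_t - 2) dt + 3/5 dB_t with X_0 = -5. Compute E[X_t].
E[X_t] = 10/3 - 25*exp(3*t/5)/3

Taking expectations and using E[dB_t] = 0, the mean m(t) = E[X_t] satisfies the ODE m'(t) = a m(t) + b with m(0) = x_0. With a = 3/5, b = -2, x_0 = -5, the solution is
  m(t) = x_0 * exp(a t) + (b/a) * (exp(a t) - 1)
       = (-5) * exp((3/5) t) + ((-2)/(3/5)) * (exp((3/5) t) - 1)
       = 10/3 - 25*exp(3*t/5)/3.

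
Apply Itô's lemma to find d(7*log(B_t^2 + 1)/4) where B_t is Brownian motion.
d(7*log(B_t^2 + 1)/4) = (7*(1 - B_t^2)/(4*(B_t^2 + 1)^2)) dt + (7*B_t/(2*(B_t^2 + 1))) dB_t

Itô's formula for f(B_t) gives d f(B_t) = f'(B_t) dB_t + (1/2) f''(B_t) dt. Compute derivatives of f(x) = 7*log(x^2 + 1)/4:
  f'(x)  = 7*x/(2*(x^2 + 1))
  f''(x) = 7*(1 - x^2)/(2*(x^2 + 1)^2)
Substitute x = B_t and multiply the f'' term by 1/2:
  drift     = (1/2) * (7*(1 - x^2)/(2*(x^2 + 1)^2)) evaluated at B_t = 7*(1 - B_t^2)/(4*(B_t^2 + 1)^2)
  diffusion = (7*x/(2*(x^2 + 1))) evaluated at B_t = 7*B_t/(2*(B_t^2 + 1))
Therefore d(7*log(B_t^2 + 1)/4) = (7*(1 - B_t^2)/(4*(B_t^2 + 1)^2)) dt + (7*B_t/(2*(B_t^2 + 1))) dB_t.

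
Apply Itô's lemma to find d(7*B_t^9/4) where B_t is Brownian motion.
d(7*B_t^9/4) = (63*B_t^7) dt + (63*B_t^8/4) dB_t

Itô's formula for f(B_t) gives d f(B_t) = f'(B_t) dB_t + (1/2) f''(B_t) dt. Compute derivatives of f(x) = 7*x^9/4:
  f'(x)  = 63*x^8/4
  f''(x) = 126*x^7
Substitute x = B_t and multiply the f'' term by 1/2:
  drift     = (1/2) * (126*x^7) evaluated at B_t = 63*B_t^7
  diffusion = (63*x^8/4) evaluated at B_t = 63*B_t^8/4
Therefore d(7*B_t^9/4) = (63*B_t^7) dt + (63*B_t^8/4) dB_t.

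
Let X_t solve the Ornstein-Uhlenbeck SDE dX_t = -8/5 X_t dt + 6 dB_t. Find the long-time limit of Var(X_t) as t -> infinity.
lim Var(X_t) = 45/4

The OU SDE dX = -theta X dt + sigma dB admits the integrating factor exp(theta t): d(exp(theta t) X_t) = sigma exp(theta t) dB_t. Integrating from 0 to t gives X_t = x_0 * exp(-theta t) + sigma * int_0^t exp(-theta (t-s)) dB_s for any initial x_0. The Itô integral has variance (by the Itô isometry) sigma^2 * int_0^t exp(-2 theta (t - s)) ds = sigma^2 * (1 - exp(-2 theta t)) / (2 theta), independent of x_0.
With theta = 8/5, sigma = 6:
  Var(X_t) = (6)^2 * (1 - exp(-2*8/5 t)) / (2 * 8/5) = 45/4 - 45*exp(-16*t/5)/4.
As t -> infinity, exp(-2*8/5 t) -> 0, so the stationary variance is sigma^2 / (2 theta) = 45/4.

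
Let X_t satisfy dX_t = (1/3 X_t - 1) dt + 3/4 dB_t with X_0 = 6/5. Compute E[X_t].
E[X_t] = 3 - 9*exp(t/3)/5

Taking expectations and using E[dB_t] = 0, the mean m(t) = E[X_t] satisfies the ODE m'(t) = a m(t) + b with m(0) = x_0. With a = 1/3, b = -1, x_0 = 6/5, the solution is
  m(t) = x_0 * exp(a t) + (b/a) * (exp(a t) - 1)
       = (6/5) * exp((1/3) t) + ((-1)/(1/3)) * (exp((1/3) t) - 1)
       = 3 - 9*exp(t/3)/5.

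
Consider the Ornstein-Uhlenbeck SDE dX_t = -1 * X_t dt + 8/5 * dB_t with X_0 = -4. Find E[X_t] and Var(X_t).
E[X_t] = -4*exp(-t); Var(X_t) = 32/25 - 32*exp(-2*t)/25

The OU SDE dX = -theta X dt + sigma dB admits the integrating factor exp(theta t): d(exp(theta t) X_t) = sigma exp(theta t) dB_t. Integrating from 0 to t:
  X_t = x_0 * exp(-theta t) + sigma * int_0^t exp(-theta (t-s)) dB_s.
The Itô integral has mean 0 and (by the Itô isometry) variance sigma^2 * int_0^t exp(-2 theta (t - s)) ds = sigma^2 * (1 - exp(-2 theta t)) / (2 theta).
With theta = 1, sigma = 8/5, x_0 = -4:
  E[X_t] = -4 * exp(-1 t) = -4*exp(-t)
  Var(X_t) = (8/5)^2 * (1 - exp(-2*1 t)) / (2 * 1) = 32/25 - 32*exp(-2*t)/25.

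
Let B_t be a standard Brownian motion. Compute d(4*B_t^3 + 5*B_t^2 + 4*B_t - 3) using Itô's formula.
d(4*B_t^3 + 5*B_t^2 + 4*B_t - 3) = (12*B_t + 5) dt + (12*B_t^2 + 10*B_t + 4) dB_t

Itô's formula for f(B_t) gives d f(B_t) = f'(B_t) dB_t + (1/2) f''(B_t) dt. Compute derivatives of f(x) = 4*x^3 + 5*x^2 + 4*x - 3:
  f'(x)  = 12*x^2 + 10*x + 4
  f''(x) = 24*x + 10
Substitute x = B_t and multiply the f'' term by 1/2:
  drift     = (1/2) * (24*x + 10) evaluated at B_t = 12*B_t + 5
  diffusion = (12*x^2 + 10*x + 4) evaluated at B_t = 12*B_t^2 + 10*B_t + 4
Therefore d(4*B_t^3 + 5*B_t^2 + 4*B_t - 3) = (12*B_t + 5) dt + (12*B_t^2 + 10*B_t + 4) dB_t.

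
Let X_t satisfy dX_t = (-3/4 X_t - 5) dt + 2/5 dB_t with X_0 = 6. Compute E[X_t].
E[X_t] = -20/3 + 38*exp(-3*t/4)/3

Taking expectations and using E[dB_t] = 0, the mean m(t) = E[X_t] satisfies the ODE m'(t) = a m(t) + b with m(0) = x_0. With a = -3/4, b = -5, x_0 = 6, the solution is
  m(t) = x_0 * exp(a t) + (b/a) * (exp(a t) - 1)
       = 6 * exp((-3/4) t) + ((-5)/(-3/4)) * (exp((-3/4) t) - 1)
       = -20/3 + 38*exp(-3*t/4)/3.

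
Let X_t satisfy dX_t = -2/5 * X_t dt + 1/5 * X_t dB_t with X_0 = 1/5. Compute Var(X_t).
Var(X_t) = (exp(t/25) - 1)*exp(-4*t/5)/25

For GBM dX = mu X dt + sigma X dB with X_0 = x_0, apply Itô to Y = log X: dY = (mu - sigma^2/2) dt + sigma dB, so Y_t = log(x_0) + (mu - sigma^2/2) t + sigma B_t and hence X_t = x_0 * exp((mu - sigma^2/2) t + sigma B_t).
With mu = -2/5, sigma = 1/5, x_0 = 1/5, this gives:
  X_t = 1/5 * exp((-21/50) * t + (1/5) * B_t).
Since sigma*B_t ~ Normal(0, sigma^2 t), E[exp(sigma*B_t)] = exp(sigma^2 t / 2); so E[X_t] = x_0 * exp((mu - sigma^2/2) t) * exp(sigma^2 t / 2) = x_0 * exp(mu t) = exp(-2*t/5)/5.
Var(X_t) = E[X_t^2] - (E[X_t])^2 = x_0^2 * exp(2 mu t) * (exp(sigma^2 t) - 1) = (exp(t/25) - 1)*exp(-4*t/5)/25.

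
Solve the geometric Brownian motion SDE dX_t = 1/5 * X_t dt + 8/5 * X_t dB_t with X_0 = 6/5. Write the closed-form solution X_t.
X_t = 6/5 * exp((-27/25) * t + (8/5) * B_t)

For GBM dX = mu X dt + sigma X dB with X_0 = x_0, apply Itô to Y = log X: dY = (mu - sigma^2/2) dt + sigma dB, so Y_t = log(x_0) + (mu - sigma^2/2) t + sigma B_t and hence X_t = x_0 * exp((mu - sigma^2/2) t + sigma B_t).
With mu = 1/5, sigma = 8/5, x_0 = 6/5, this gives:
  X_t = 6/5 * exp((-27/25) * t + (8/5) * B_t).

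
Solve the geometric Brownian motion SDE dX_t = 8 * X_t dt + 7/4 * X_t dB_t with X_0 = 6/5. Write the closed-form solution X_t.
X_t = 6/5 * exp((207/32) * t + (7/4) * B_t)

For GBM dX = mu X dt + sigma X dB with X_0 = x_0, apply Itô to Y = log X: dY = (mu - sigma^2/2) dt + sigma dB, so Y_t = log(x_0) + (mu - sigma^2/2) t + sigma B_t and hence X_t = x_0 * exp((mu - sigma^2/2) t + sigma B_t).
With mu = 8, sigma = 7/4, x_0 = 6/5, this gives:
  X_t = 6/5 * exp((207/32) * t + (7/4) * B_t).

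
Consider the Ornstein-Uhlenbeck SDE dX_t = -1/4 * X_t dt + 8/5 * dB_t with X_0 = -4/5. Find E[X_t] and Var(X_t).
E[X_t] = -4*exp(-t/4)/5; Var(X_t) = 128/25 - 128*exp(-t/2)/25

The OU SDE dX = -theta X dt + sigma dB admits the integrating factor exp(theta t): d(exp(theta t) X_t) = sigma exp(theta t) dB_t. Integrating from 0 to t:
  X_t = x_0 * exp(-theta t) + sigma * int_0^t exp(-theta (t-s)) dB_s.
The Itô integral has mean 0 and (by the Itô isometry) variance sigma^2 * int_0^t exp(-2 theta (t - s)) ds = sigma^2 * (1 - exp(-2 theta t)) / (2 theta).
With theta = 1/4, sigma = 8/5, x_0 = -4/5:
  E[X_t] = -4/5 * exp(-1/4 t) = -4*exp(-t/4)/5
  Var(X_t) = (8/5)^2 * (1 - exp(-2*1/4 t)) / (2 * 1/4) = 128/25 - 128*exp(-t/2)/25.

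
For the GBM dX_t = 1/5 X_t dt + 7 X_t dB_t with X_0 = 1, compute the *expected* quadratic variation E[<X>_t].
E[<X>_t] = 245*exp(247*t/5)/247 - 245/247

<X>_t = int_0^t (7 * X_s)^2 ds. Taking expectation inside the integral: E[<X>_t] = 7^2 * int_0^t E[X_s^2] ds. For GBM, E[X_s^2] = x_0^2 * exp((2 mu + sigma^2) s). Integrating:
  E[<X>_t] = 7^2 * 1^2 * (exp((2*(1/5) + 7^2) t) - 1) / (2*(1/5) + 7^2)
           = 7^2 * 1^2 * (exp((247/5) t) - 1) / (247/5) = 245*exp(247*t/5)/247 - 245/247.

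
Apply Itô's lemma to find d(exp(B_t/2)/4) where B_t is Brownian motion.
d(exp(B_t/2)/4) = (exp(B_t/2)/32) dt + (exp(B_t/2)/8) dB_t

Itô's formula for f(B_t) gives d f(B_t) = f'(B_t) dB_t + (1/2) f''(B_t) dt. Compute derivatives of f(x) = exp(x/2)/4:
  f'(x)  = exp(x/2)/8
  f''(x) = exp(x/2)/16
Substitute x = B_t and multiply the f'' term by 1/2:
  drift     = (1/2) * (exp(x/2)/16) evaluated at B_t = exp(B_t/2)/32
  diffusion = (exp(x/2)/8) evaluated at B_t = exp(B_t/2)/8
Therefore d(exp(B_t/2)/4) = (exp(B_t/2)/32) dt + (exp(B_t/2)/8) dB_t.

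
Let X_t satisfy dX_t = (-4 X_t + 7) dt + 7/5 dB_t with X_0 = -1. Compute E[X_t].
E[X_t] = 7/4 - 11*exp(-4*t)/4

Taking expectations and using E[dB_t] = 0, the mean m(t) = E[X_t] satisfies the ODE m'(t) = a m(t) + b with m(0) = x_0. With a = -4, b = 7, x_0 = -1, the solution is
  m(t) = x_0 * exp(a t) + (b/a) * (exp(a t) - 1)
       = (-1) * exp((-4) t) + (7/(-4)) * (exp((-4) t) - 1)
       = 7/4 - 11*exp(-4*t)/4.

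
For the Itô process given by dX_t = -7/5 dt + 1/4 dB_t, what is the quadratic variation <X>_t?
<X>_t = t/16

For an Itô process dX_t = a(t) dt + b(t) dB_t, the quadratic variation is <X>_t = int_0^t b(s)^2 ds (the drift term does not contribute). Here b(s) = 1/4, so
  b(s)^2 = 1/16.
Integrating from 0 to t:
  <X>_t = int_0^t (1/16) ds = t/16.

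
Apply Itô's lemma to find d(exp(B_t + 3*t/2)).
d(exp(B_t + 3*t/2)) = (2*exp(B_t + 3*t/2)) dt + (exp(B_t + 3*t/2)) dB_t

Itô's formula for f(t, x): d f(t, B_t) = (f_t + (1/2) f_xx) dt + f_x dB_t. Compute partials of f(t, x) = exp(3*t/2 + x):
  f_t(t,x)  = 3*exp(3*t/2 + x)/2
  f_x(t,x)  = exp(3*t/2 + x)
  f_xx(t,x) = exp(3*t/2 + x)
Assemble drift = f_t + (1/2) f_xx = 2*exp(3*t/2 + x) and diffusion = f_x = exp(3*t/2 + x). Substituting x = B_t:
  d(exp(B_t + 3*t/2)) = (2*exp(B_t + 3*t/2)) dt + (exp(B_t + 3*t/2)) dB_t.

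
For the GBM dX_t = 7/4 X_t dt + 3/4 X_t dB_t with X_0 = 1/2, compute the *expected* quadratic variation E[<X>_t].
E[<X>_t] = 9*exp(65*t/16)/260 - 9/260

<X>_t = int_0^t ((3/4) * X_s)^2 ds. Taking expectation inside the integral: E[<X>_t] = (3/4)^2 * int_0^t E[X_s^2] ds. For GBM, E[X_s^2] = x_0^2 * exp((2 mu + sigma^2) s). Integrating:
  E[<X>_t] = (3/4)^2 * (1/2)^2 * (exp((2*(7/4) + (3/4)^2) t) - 1) / (2*(7/4) + (3/4)^2)
           = (3/4)^2 * (1/2)^2 * (exp((65/16) t) - 1) / (65/16) = 9*exp(65*t/16)/260 - 9/260.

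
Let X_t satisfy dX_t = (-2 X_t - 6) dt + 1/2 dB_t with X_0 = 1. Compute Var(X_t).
Var(X_t) = 1/16 - exp(-4*t)/16

The variance V(t) = Var(X_t) satisfies V'(t) = 2 a V(t) + c^2 with V(0) = 0 (drift coefficient is linear in X, diffusion is constant). With a = -2, c = 1/2, the solution is
  V(t) = (c^2 / (2 a)) * (exp(2 a t) - 1)
       = ((1/2)^2 / (2*(-2))) * (exp((-4) t) - 1)
       = 1/16 - exp(-4*t)/16.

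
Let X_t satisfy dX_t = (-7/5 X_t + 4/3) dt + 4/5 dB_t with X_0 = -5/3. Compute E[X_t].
E[X_t] = 20/21 - 55*exp(-7*t/5)/21

Taking expectations and using E[dB_t] = 0, the mean m(t) = E[X_t] satisfies the ODE m'(t) = a m(t) + b with m(0) = x_0. With a = -7/5, b = 4/3, x_0 = -5/3, the solution is
  m(t) = x_0 * exp(a t) + (b/a) * (exp(a t) - 1)
       = (-5/3) * exp((-7/5) t) + ((4/3)/(-7/5)) * (exp((-7/5) t) - 1)
       = 20/21 - 55*exp(-7*t/5)/21.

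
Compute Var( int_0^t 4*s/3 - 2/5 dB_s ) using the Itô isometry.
Var = 4*t*(100*t^2 - 90*t + 27)/675

The Itô integral of a deterministic integrand f(s) has mean 0 because each increment f(s) * (B_{s+ds} - B_s) has mean 0. By the Itô isometry:
  Var( int_0^t f(s) dB_s ) = E[ (int_0^t f(s) dB_s)^2 ] = int_0^t f(s)^2 ds.
Here f(s) = 4*s/3 - 2/5, so f(s)^2 = 4*(10*s - 3)^2/225. Integrate:
  int_0^t (4*(10*s - 3)^2/225) ds = 4*t*(100*t^2 - 90*t + 27)/675.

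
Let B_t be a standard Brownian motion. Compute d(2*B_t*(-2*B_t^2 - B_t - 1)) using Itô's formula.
d(2*B_t*(-2*B_t^2 - B_t - 1)) = (-12*B_t - 2) dt + (-12*B_t^2 - 4*B_t - 2) dB_t

Itô's formula for f(B_t) gives d f(B_t) = f'(B_t) dB_t + (1/2) f''(B_t) dt. Compute derivatives of f(x) = 2*x*(-2*x^2 - x - 1):
  f'(x)  = -12*x^2 - 4*x - 2
  f''(x) = -24*x - 4
Substitute x = B_t and multiply the f'' term by 1/2:
  drift     = (1/2) * (-24*x - 4) evaluated at B_t = -12*B_t - 2
  diffusion = (-12*x^2 - 4*x - 2) evaluated at B_t = -12*B_t^2 - 4*B_t - 2
Therefore d(2*B_t*(-2*B_t^2 - B_t - 1)) = (-12*B_t - 2) dt + (-12*B_t^2 - 4*B_t - 2) dB_t.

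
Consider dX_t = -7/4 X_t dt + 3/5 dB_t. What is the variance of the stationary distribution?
lim Var(X_t) = 18/175

The OU SDE dX = -theta X dt + sigma dB admits the integrating factor exp(theta t): d(exp(theta t) X_t) = sigma exp(theta t) dB_t. Integrating from 0 to t gives X_t = x_0 * exp(-theta t) + sigma * int_0^t exp(-theta (t-s)) dB_s for any initial x_0. The Itô integral has variance (by the Itô isometry) sigma^2 * int_0^t exp(-2 theta (t - s)) ds = sigma^2 * (1 - exp(-2 theta t)) / (2 theta), independent of x_0.
With theta = 7/4, sigma = 3/5:
  Var(X_t) = (3/5)^2 * (1 - exp(-2*7/4 t)) / (2 * 7/4) = 18/175 - 18*exp(-7*t/2)/175.
As t -> infinity, exp(-2*7/4 t) -> 0, so the stationary variance is sigma^2 / (2 theta) = 18/175.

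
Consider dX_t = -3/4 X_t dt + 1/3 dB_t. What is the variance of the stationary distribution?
lim Var(X_t) = 2/27

The OU SDE dX = -theta X dt + sigma dB admits the integrating factor exp(theta t): d(exp(theta t) X_t) = sigma exp(theta t) dB_t. Integrating from 0 to t gives X_t = x_0 * exp(-theta t) + sigma * int_0^t exp(-theta (t-s)) dB_s for any initial x_0. The Itô integral has variance (by the Itô isometry) sigma^2 * int_0^t exp(-2 theta (t - s)) ds = sigma^2 * (1 - exp(-2 theta t)) / (2 theta), independent of x_0.
With theta = 3/4, sigma = 1/3:
  Var(X_t) = (1/3)^2 * (1 - exp(-2*3/4 t)) / (2 * 3/4) = 2/27 - 2*exp(-3*t/2)/27.
As t -> infinity, exp(-2*3/4 t) -> 0, so the stationary variance is sigma^2 / (2 theta) = 2/27.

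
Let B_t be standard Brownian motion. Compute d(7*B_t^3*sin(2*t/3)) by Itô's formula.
d(7*B_t^3*sin(2*t/3)) = (14*B_t^3*cos(2*t/3)/3 + 21*B_t*sin(2*t/3)) dt + (21*B_t^2*sin(2*t/3)) dB_t

Itô's formula for f(t, x): d f(t, B_t) = (f_t + (1/2) f_xx) dt + f_x dB_t. Compute partials of f(t, x) = 7*x^3*sin(2*t/3):
  f_t(t,x)  = 14*x^3*cos(2*t/3)/3
  f_x(t,x)  = 21*x^2*sin(2*t/3)
  f_xx(t,x) = 42*x*sin(2*t/3)
Assemble drift = f_t + (1/2) f_xx = 14*x^3*cos(2*t/3)/3 + 21*x*sin(2*t/3) and diffusion = f_x = 21*x^2*sin(2*t/3). Substituting x = B_t:
  d(7*B_t^3*sin(2*t/3)) = (14*B_t^3*cos(2*t/3)/3 + 21*B_t*sin(2*t/3)) dt + (21*B_t^2*sin(2*t/3)) dB_t.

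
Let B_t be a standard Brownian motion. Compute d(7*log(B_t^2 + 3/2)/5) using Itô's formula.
d(7*log(B_t^2 + 3/2)/5) = (14*(3 - 2*B_t^2)/(5*(2*B_t^2 + 3)^2)) dt + (28*B_t/(5*(2*B_t^2 + 3))) dB_t

Itô's formula for f(B_t) gives d f(B_t) = f'(B_t) dB_t + (1/2) f''(B_t) dt. Compute derivatives of f(x) = 7*log(x^2 + 3/2)/5:
  f'(x)  = 28*x/(5*(2*x^2 + 3))
  f''(x) = 28*(3 - 2*x^2)/(5*(2*x^2 + 3)^2)
Substitute x = B_t and multiply the f'' term by 1/2:
  drift     = (1/2) * (28*(3 - 2*x^2)/(5*(2*x^2 + 3)^2)) evaluated at B_t = 14*(3 - 2*B_t^2)/(5*(2*B_t^2 + 3)^2)
  diffusion = (28*x/(5*(2*x^2 + 3))) evaluated at B_t = 28*B_t/(5*(2*B_t^2 + 3))
Therefore d(7*log(B_t^2 + 3/2)/5) = (14*(3 - 2*B_t^2)/(5*(2*B_t^2 + 3)^2)) dt + (28*B_t/(5*(2*B_t^2 + 3))) dB_t.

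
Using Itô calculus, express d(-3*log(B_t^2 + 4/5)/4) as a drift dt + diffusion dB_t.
d(-3*log(B_t^2 + 4/5)/4) = (15*(5*B_t^2 - 4)/(4*(5*B_t^2 + 4)^2)) dt + (-15*B_t/(10*B_t^2 + 8)) dB_t

Itô's formula for f(B_t) gives d f(B_t) = f'(B_t) dB_t + (1/2) f''(B_t) dt. Compute derivatives of f(x) = -3*log(x^2 + 4/5)/4:
  f'(x)  = -15*x/(10*x^2 + 8)
  f''(x) = 15*(5*x^2 - 4)/(2*(5*x^2 + 4)^2)
Substitute x = B_t and multiply the f'' term by 1/2:
  drift     = (1/2) * (15*(5*x^2 - 4)/(2*(5*x^2 + 4)^2)) evaluated at B_t = 15*(5*B_t^2 - 4)/(4*(5*B_t^2 + 4)^2)
  diffusion = (-15*x/(10*x^2 + 8)) evaluated at B_t = -15*B_t/(10*B_t^2 + 8)
Therefore d(-3*log(B_t^2 + 4/5)/4) = (15*(5*B_t^2 - 4)/(4*(5*B_t^2 + 4)^2)) dt + (-15*B_t/(10*B_t^2 + 8)) dB_t.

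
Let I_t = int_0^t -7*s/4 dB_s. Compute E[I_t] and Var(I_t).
E[I_t] = 0; Var(I_t) = 49*t^3/48

The Itô integral of a deterministic integrand f(s) has mean 0 because each increment f(s) * (B_{s+ds} - B_s) has mean 0. By the Itô isometry:
  Var( int_0^t f(s) dB_s ) = E[ (int_0^t f(s) dB_s)^2 ] = int_0^t f(s)^2 ds.
Here f(s) = -7*s/4, so f(s)^2 = 49*s^2/16. Integrate:
  int_0^t (49*s^2/16) ds = 49*t^3/48.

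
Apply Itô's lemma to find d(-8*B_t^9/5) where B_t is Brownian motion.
d(-8*B_t^9/5) = (-288*B_t^7/5) dt + (-72*B_t^8/5) dB_t

Itô's formula for f(B_t) gives d f(B_t) = f'(B_t) dB_t + (1/2) f''(B_t) dt. Compute derivatives of f(x) = -8*x^9/5:
  f'(x)  = -72*x^8/5
  f''(x) = -576*x^7/5
Substitute x = B_t and multiply the f'' term by 1/2:
  drift     = (1/2) * (-576*x^7/5) evaluated at B_t = -288*B_t^7/5
  diffusion = (-72*x^8/5) evaluated at B_t = -72*B_t^8/5
Therefore d(-8*B_t^9/5) = (-288*B_t^7/5) dt + (-72*B_t^8/5) dB_t.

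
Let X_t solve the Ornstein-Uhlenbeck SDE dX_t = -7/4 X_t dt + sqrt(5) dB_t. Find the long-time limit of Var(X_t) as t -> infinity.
lim Var(X_t) = 10/7

The OU SDE dX = -theta X dt + sigma dB admits the integrating factor exp(theta t): d(exp(theta t) X_t) = sigma exp(theta t) dB_t. Integrating from 0 to t gives X_t = x_0 * exp(-theta t) + sigma * int_0^t exp(-theta (t-s)) dB_s for any initial x_0. The Itô integral has variance (by the Itô isometry) sigma^2 * int_0^t exp(-2 theta (t - s)) ds = sigma^2 * (1 - exp(-2 theta t)) / (2 theta), independent of x_0.
With theta = 7/4, sigma = sqrt(5):
  Var(X_t) = (sqrt(5))^2 * (1 - exp(-2*7/4 t)) / (2 * 7/4) = 10/7 - 10*exp(-7*t/2)/7.
As t -> infinity, exp(-2*7/4 t) -> 0, so the stationary variance is sigma^2 / (2 theta) = 10/7.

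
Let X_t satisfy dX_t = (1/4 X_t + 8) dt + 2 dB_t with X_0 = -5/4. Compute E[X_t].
E[X_t] = 123*exp(t/4)/4 - 32

Taking expectations and using E[dB_t] = 0, the mean m(t) = E[X_t] satisfies the ODE m'(t) = a m(t) + b with m(0) = x_0. With a = 1/4, b = 8, x_0 = -5/4, the solution is
  m(t) = x_0 * exp(a t) + (b/a) * (exp(a t) - 1)
       = (-5/4) * exp((1/4) t) + (8/(1/4)) * (exp((1/4) t) - 1)
       = 123*exp(t/4)/4 - 32.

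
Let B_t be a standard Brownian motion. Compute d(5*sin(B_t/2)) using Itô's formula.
d(5*sin(B_t/2)) = (-5*sin(B_t/2)/8) dt + (5*cos(B_t/2)/2) dB_t

Itô's formula for f(B_t) gives d f(B_t) = f'(B_t) dB_t + (1/2) f''(B_t) dt. Compute derivatives of f(x) = 5*sin(x/2):
  f'(x)  = 5*cos(x/2)/2
  f''(x) = -5*sin(x/2)/4
Substitute x = B_t and multiply the f'' term by 1/2:
  drift     = (1/2) * (-5*sin(x/2)/4) evaluated at B_t = -5*sin(B_t/2)/8
  diffusion = (5*cos(x/2)/2) evaluated at B_t = 5*cos(B_t/2)/2
Therefore d(5*sin(B_t/2)) = (-5*sin(B_t/2)/8) dt + (5*cos(B_t/2)/2) dB_t.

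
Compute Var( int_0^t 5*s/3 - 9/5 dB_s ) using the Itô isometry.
Var = t*(625*t^2 - 2025*t + 2187)/675

The Itô integral of a deterministic integrand f(s) has mean 0 because each increment f(s) * (B_{s+ds} - B_s) has mean 0. By the Itô isometry:
  Var( int_0^t f(s) dB_s ) = E[ (int_0^t f(s) dB_s)^2 ] = int_0^t f(s)^2 ds.
Here f(s) = 5*s/3 - 9/5, so f(s)^2 = (25*s - 27)^2/225. Integrate:
  int_0^t ((25*s - 27)^2/225) ds = t*(625*t^2 - 2025*t + 2187)/675.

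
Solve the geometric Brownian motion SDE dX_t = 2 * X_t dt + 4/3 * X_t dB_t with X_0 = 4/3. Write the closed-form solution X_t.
X_t = 4/3 * exp((10/9) * t + (4/3) * B_t)

For GBM dX = mu X dt + sigma X dB with X_0 = x_0, apply Itô to Y = log X: dY = (mu - sigma^2/2) dt + sigma dB, so Y_t = log(x_0) + (mu - sigma^2/2) t + sigma B_t and hence X_t = x_0 * exp((mu - sigma^2/2) t + sigma B_t).
With mu = 2, sigma = 4/3, x_0 = 4/3, this gives:
  X_t = 4/3 * exp((10/9) * t + (4/3) * B_t).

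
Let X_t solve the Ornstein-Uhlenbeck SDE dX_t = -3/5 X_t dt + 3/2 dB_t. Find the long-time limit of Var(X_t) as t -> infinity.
lim Var(X_t) = 15/8

The OU SDE dX = -theta X dt + sigma dB admits the integrating factor exp(theta t): d(exp(theta t) X_t) = sigma exp(theta t) dB_t. Integrating from 0 to t gives X_t = x_0 * exp(-theta t) + sigma * int_0^t exp(-theta (t-s)) dB_s for any initial x_0. The Itô integral has variance (by the Itô isometry) sigma^2 * int_0^t exp(-2 theta (t - s)) ds = sigma^2 * (1 - exp(-2 theta t)) / (2 theta), independent of x_0.
With theta = 3/5, sigma = 3/2:
  Var(X_t) = (3/2)^2 * (1 - exp(-2*3/5 t)) / (2 * 3/5) = 15/8 - 15*exp(-6*t/5)/8.
As t -> infinity, exp(-2*3/5 t) -> 0, so the stationary variance is sigma^2 / (2 theta) = 15/8.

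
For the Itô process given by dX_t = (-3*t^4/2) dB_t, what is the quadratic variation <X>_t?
<X>_t = t^9/4

For an Itô process dX_t = a(t) dt + b(t) dB_t, the quadratic variation is <X>_t = int_0^t b(s)^2 ds (the drift term does not contribute). Here b(s) = -3*s^4/2, so
  b(s)^2 = 9*s^8/4.
Integrating from 0 to t:
  <X>_t = int_0^t (9*s^8/4) ds = t^9/4.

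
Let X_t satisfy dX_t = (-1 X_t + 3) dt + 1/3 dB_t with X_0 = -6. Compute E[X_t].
E[X_t] = 3 - 9*exp(-t)

Taking expectations and using E[dB_t] = 0, the mean m(t) = E[X_t] satisfies the ODE m'(t) = a m(t) + b with m(0) = x_0. With a = -1, b = 3, x_0 = -6, the solution is
  m(t) = x_0 * exp(a t) + (b/a) * (exp(a t) - 1)
       = (-6) * exp((-1) t) + (3/(-1)) * (exp((-1) t) - 1)
       = 3 - 9*exp(-t).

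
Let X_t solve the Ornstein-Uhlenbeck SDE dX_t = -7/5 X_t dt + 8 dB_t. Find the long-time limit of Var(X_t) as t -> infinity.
lim Var(X_t) = 160/7

The OU SDE dX = -theta X dt + sigma dB admits the integrating factor exp(theta t): d(exp(theta t) X_t) = sigma exp(theta t) dB_t. Integrating from 0 to t gives X_t = x_0 * exp(-theta t) + sigma * int_0^t exp(-theta (t-s)) dB_s for any initial x_0. The Itô integral has variance (by the Itô isometry) sigma^2 * int_0^t exp(-2 theta (t - s)) ds = sigma^2 * (1 - exp(-2 theta t)) / (2 theta), independent of x_0.
With theta = 7/5, sigma = 8:
  Var(X_t) = (8)^2 * (1 - exp(-2*7/5 t)) / (2 * 7/5) = 160/7 - 160*exp(-14*t/5)/7.
As t -> infinity, exp(-2*7/5 t) -> 0, so the stationary variance is sigma^2 / (2 theta) = 160/7.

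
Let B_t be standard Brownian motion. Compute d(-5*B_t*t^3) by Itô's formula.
d(-5*B_t*t^3) = (-15*B_t*t^2) dt + (-5*t^3) dB_t

Itô's formula for f(t, x): d f(t, B_t) = (f_t + (1/2) f_xx) dt + f_x dB_t. Compute partials of f(t, x) = -5*t^3*x:
  f_t(t,x)  = -15*t^2*x
  f_x(t,x)  = -5*t^3
  f_xx(t,x) = 0
Assemble drift = f_t + (1/2) f_xx = -15*t^2*x and diffusion = f_x = -5*t^3. Substituting x = B_t:
  d(-5*B_t*t^3) = (-15*B_t*t^2) dt + (-5*t^3) dB_t.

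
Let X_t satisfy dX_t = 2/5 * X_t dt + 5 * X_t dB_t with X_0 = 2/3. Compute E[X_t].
E[X_t] = 2*exp(2*t/5)/3

For GBM dX = mu X dt + sigma X dB with X_0 = x_0, apply Itô to Y = log X: dY = (mu - sigma^2/2) dt + sigma dB, so Y_t = log(x_0) + (mu - sigma^2/2) t + sigma B_t and hence X_t = x_0 * exp((mu - sigma^2/2) t + sigma B_t).
With mu = 2/5, sigma = 5, x_0 = 2/3, this gives:
  X_t = 2/3 * exp((-121/10) * t + (5) * B_t).
Since sigma*B_t ~ Normal(0, sigma^2 t), E[exp(sigma*B_t)] = exp(sigma^2 t / 2); so E[X_t] = x_0 * exp((mu - sigma^2/2) t) * exp(sigma^2 t / 2) = x_0 * exp(mu t) = 2*exp(2*t/5)/3.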